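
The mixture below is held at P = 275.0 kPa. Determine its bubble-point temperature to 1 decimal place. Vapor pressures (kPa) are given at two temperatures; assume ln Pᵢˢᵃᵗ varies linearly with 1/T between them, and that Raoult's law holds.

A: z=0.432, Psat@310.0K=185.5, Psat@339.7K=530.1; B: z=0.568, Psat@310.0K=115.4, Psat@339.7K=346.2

Bubble-point temperature: ΣzᵢPᵢˢᵃᵗ(T) = P. Interpolate ln Pᵢˢᵃᵗ = aᵢ + bᵢ/T.
  T = 310.0 K: ΣzᵢPᵢˢᵃᵗ = 145.68 kPa
  T = 339.7 K: ΣzᵢPᵢˢᵃᵗ = 425.64 kPa
  T = 324.9 K: ΣzᵢPᵢˢᵃᵗ = 255.64 kPa
  T = 332.3 K: ΣzᵢPᵢˢᵃᵗ = 331.74 kPa
  T = 328.6 K: ΣzᵢPᵢˢᵃᵗ = 291.64 kPa
  T = 326.8 K: ΣzᵢPᵢˢᵃᵗ = 273.63 kPa
Interpolating between 326.8 K and 328.6 K gives T ≈ 326.9 K.

T = 326.9 K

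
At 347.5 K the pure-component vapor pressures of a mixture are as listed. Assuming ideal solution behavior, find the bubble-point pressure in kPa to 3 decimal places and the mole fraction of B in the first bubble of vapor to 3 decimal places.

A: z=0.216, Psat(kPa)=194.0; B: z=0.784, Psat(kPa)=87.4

At the bubble point ψ → 0, so ΣzᵢKᵢ = 1 with Kᵢ = Pᵢˢᵃᵗ/P ⇒ P = ΣzᵢPᵢˢᵃᵗ.
P = 0.216·194.0 + 0.784·87.4 = 110.426 kPa
yᵢ = zᵢPᵢˢᵃᵗ/P ⇒ y_B = 0.784·87.4/110.426 = 0.621

Pbub = 110.426 kPa, y_B = 0.621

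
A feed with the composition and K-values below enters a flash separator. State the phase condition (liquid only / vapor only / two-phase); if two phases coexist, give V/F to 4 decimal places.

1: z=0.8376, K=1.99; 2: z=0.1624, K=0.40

vapor only

ΣzᵢKᵢ = 1.7318; Σzᵢ/Kᵢ = 0.8269.
Since Σzᵢ/Kᵢ < 1 the mixture is above its dew point — single vapor phase.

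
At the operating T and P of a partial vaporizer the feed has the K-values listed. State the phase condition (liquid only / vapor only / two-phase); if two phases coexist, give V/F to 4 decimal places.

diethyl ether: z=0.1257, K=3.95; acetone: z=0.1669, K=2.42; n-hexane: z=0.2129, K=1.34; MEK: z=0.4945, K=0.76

vapor only

ΣzᵢKᵢ = 1.5615; Σzᵢ/Kᵢ = 0.9103.
Since Σzᵢ/Kᵢ < 1 the mixture is above its dew point — single vapor phase.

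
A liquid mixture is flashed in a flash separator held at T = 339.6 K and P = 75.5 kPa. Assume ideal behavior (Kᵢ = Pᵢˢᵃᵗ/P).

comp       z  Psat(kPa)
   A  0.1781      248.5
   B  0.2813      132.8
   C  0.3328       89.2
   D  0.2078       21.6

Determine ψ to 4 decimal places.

ψ = 0.7782

Raoult's law: Kᵢ = Pᵢˢᵃᵗ/P = Pᵢˢᵃᵗ/75.5.
  K_A = 248.5/75.5 = 3.291391, K_B = 132.8/75.5 = 1.758940, K_C = 89.2/75.5 = 1.181457, K_D = 21.6/75.5 = 0.286093
Iterate (Newton) starting at ψ = 0.5:
  ψ = 0.5000: g = 0.16962, g' = -0.5536 → ψ = 0.8064
  ψ = 0.8064: g = -0.02122, g' = -0.7743 → ψ = 0.7790
  ψ = 0.7790: g = -0.00062, g' = -0.7305 → ψ = 0.7782
Converged at ψ = 0.7782.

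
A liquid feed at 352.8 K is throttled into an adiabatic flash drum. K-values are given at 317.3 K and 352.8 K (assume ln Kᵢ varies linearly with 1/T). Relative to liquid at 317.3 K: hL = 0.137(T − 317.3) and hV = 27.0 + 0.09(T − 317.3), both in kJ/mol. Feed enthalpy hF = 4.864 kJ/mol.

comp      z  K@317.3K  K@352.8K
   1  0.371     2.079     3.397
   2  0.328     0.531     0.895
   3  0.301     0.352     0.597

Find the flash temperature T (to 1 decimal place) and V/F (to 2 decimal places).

T = 320.5 K, V/F = 0.16

Adiabatic flash: solve Rachford–Rice at each trial T, then check hF = ψ·hV(T) + (1−ψ)·hL(T).
  T = 317.3 K: K = (2.079, 0.531, 0.352), RR gives ψ = 0.085, H_out = 2.297 kJ/mol
  T = 352.8 K: K = (3.397, 0.895, 0.597), RR gives ψ = 1.000, H_out = 30.195 kJ/mol
  T = 335.1 K: K = (2.694, 0.699, 0.465), RR gives ψ = 0.509, H_out = 15.754 kJ/mol
  T = 326.2 K: K = (2.375, 0.612, 0.406), RR gives ψ = 0.299, H_out = 9.173 kJ/mol
  T = 321.8 K: K = (2.226, 0.571, 0.379), RR gives ψ = 0.196, H_out = 5.873 kJ/mol
  T = 319.6 K: K = (2.153, 0.551, 0.366), RR gives ψ = 0.143, H_out = 4.160 kJ/mol
Linear interpolation between T = 319.6 (H_out = 4.160) and T = 321.8 (H_out = 5.873) on hF = 4.864 gives T ≈ 320.5 K, at which ψ = 0.16.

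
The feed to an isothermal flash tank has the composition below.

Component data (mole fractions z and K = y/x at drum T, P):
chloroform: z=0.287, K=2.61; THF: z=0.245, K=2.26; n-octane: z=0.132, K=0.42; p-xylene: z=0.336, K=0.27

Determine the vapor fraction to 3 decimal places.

ψ = 0.446

Newton–Raphson from ψ = 0.64:
  ψ = 0.640: g = -0.1836, g' = -1.043 → ψ = 0.464
  ψ = 0.464: g = -0.0163, g' = -0.891 → ψ = 0.446
Converged at ψ = 0.446.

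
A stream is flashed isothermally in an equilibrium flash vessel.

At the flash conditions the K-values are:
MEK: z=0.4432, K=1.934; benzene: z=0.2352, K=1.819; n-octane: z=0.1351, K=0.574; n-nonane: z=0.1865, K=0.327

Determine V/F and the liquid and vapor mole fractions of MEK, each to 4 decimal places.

Rachford–Rice: g(V/F) = Σ zᵢ(Kᵢ−1)/(1+V/F(Kᵢ−1)) = 0.
Check two-phase: ΣzᵢKᵢ = 1.4235 > 1 and Σzᵢ/Kᵢ = 1.1642 > 1, so g(0) = 0.4235 > 0 and g(1) = -0.1642 < 0.
Iterate (Newton) starting at V/F = 0.35:
  V/F = 0.3500: g = 0.22985, g' = -0.4933 → V/F = 0.8160
  V/F = 0.8160: g = -0.01622, g' = -0.6543 → V/F = 0.7912
  V/F = 0.7912: g = -0.00033, g' = -0.6282 → V/F = 0.7906
Converged at V/F = 0.7906.
Compositions from xᵢ = zᵢ/(1+V/F(Kᵢ−1)), yᵢ = Kᵢxᵢ:
  MEK: x = 0.2549, y = 0.4931
  benzene: x = 0.1428, y = 0.2597
  n-octane: x = 0.2037, y = 0.1169
  n-nonane: x = 0.3986, y = 0.1303

V/F = 0.7906, x_MEK = 0.2549, y_MEK = 0.4931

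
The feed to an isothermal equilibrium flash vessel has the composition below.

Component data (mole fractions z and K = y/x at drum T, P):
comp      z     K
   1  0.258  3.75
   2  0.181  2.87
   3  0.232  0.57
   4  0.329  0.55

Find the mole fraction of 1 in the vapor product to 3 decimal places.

Newton–Raphson from β = 0.5:
  β = 0.500: g = 0.1555, g' = -0.695 → β = 0.724
  β = 0.724: g = 0.0168, g' = -0.569 → β = 0.753
Converged at β = 0.753.
Compositions from xᵢ = zᵢ/(1+β(Kᵢ−1)), yᵢ = Kᵢxᵢ:
  1: x = 0.084, y = 0.315
  2: x = 0.075, y = 0.216
  3: x = 0.343, y = 0.196
  4: x = 0.498, y = 0.274

y_1 = 0.315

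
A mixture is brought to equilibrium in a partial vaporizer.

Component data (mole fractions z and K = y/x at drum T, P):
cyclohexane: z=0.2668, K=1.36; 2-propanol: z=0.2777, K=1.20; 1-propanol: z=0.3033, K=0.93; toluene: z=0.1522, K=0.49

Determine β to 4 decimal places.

β = 0.5522

Newton–Raphson from β = 0.5:
  β = 0.5000: g = 0.00570, g' = -0.1069 → β = 0.5533
  β = 0.5533: g = -0.00012, g' = -0.1115 → β = 0.5522
Converged at β = 0.5522.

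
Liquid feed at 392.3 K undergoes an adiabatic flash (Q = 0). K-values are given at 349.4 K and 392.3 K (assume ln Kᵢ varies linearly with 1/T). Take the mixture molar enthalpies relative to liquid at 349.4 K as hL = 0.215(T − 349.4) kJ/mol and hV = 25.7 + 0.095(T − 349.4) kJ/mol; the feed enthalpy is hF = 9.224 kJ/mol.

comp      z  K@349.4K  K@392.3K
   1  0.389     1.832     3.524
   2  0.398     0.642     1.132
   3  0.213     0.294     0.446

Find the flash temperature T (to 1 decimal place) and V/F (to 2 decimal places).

Adiabatic flash: solve Rachford–Rice at each trial T, then check hF = ψ·hV(T) + (1−ψ)·hL(T).
  T = 349.4 K: K = (1.832, 0.642, 0.294), RR gives ψ = 0.074, H_out = 1.892 kJ/mol
  T = 392.3 K: K = (3.524, 1.132, 0.446), RR gives ψ = 1.000, H_out = 29.776 kJ/mol
  T = 370.9 K: K = (2.591, 0.867, 0.367), RR gives ψ = 0.685, H_out = 20.448 kJ/mol
  T = 360.1 K: K = (2.188, 0.749, 0.329), RR gives ψ = 0.415, H_out = 12.438 kJ/mol
  T = 354.8 K: K = (2.007, 0.695, 0.312), RR gives ψ = 0.259, H_out = 7.662 kJ/mol
  T = 357.5 K: K = (2.098, 0.722, 0.321), RR gives ψ = 0.341, H_out = 10.183 kJ/mol
  T = 356.1 K: K = (2.050, 0.708, 0.316), RR gives ψ = 0.300, H_out = 8.901 kJ/mol
  T = 356.8 K: K = (2.074, 0.715, 0.318), RR gives ψ = 0.321, H_out = 9.548 kJ/mol
Linear interpolation between T = 356.1 (H_out = 8.901) and T = 356.8 (H_out = 9.548) on hF = 9.224 gives T ≈ 356.4 K, at which ψ = 0.31.

T = 356.4 K, V/F = 0.31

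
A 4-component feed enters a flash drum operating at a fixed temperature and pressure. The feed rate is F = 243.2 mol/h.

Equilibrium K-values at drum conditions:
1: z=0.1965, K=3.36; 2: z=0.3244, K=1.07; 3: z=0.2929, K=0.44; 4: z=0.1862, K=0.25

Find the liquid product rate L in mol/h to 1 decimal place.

Let ψ = V/F and solve Σ zᵢ(Kᵢ−1)/(1+ψ(Kᵢ−1)) = 0.
Check two-phase: ΣzᵢKᵢ = 1.1828 > 1 and Σzᵢ/Kᵢ = 1.7721 > 1, so g(0) = 0.1828 > 0 and g(1) = -0.7721 < 0.
Newton iteration, ψ⁰ = 0.5:
  ψ = 0.5000: g = -0.21659, g' = -0.6771 → ψ = 0.1801
  ψ = 0.1801: g = 0.00395, g' = -0.7941 → ψ = 0.1851
Converged at ψ = 0.1851.
Then V = ψ·F = 0.1851·243.2 = 45.0 mol/h and L = F − V = 198.2 mol/h.

L = 198.2 mol/h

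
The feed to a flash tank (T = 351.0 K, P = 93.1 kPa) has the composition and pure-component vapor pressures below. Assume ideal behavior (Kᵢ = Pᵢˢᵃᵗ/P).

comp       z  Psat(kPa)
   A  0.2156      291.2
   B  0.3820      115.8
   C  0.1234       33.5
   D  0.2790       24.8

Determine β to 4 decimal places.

Raoult's law: Kᵢ = Pᵢˢᵃᵗ/P = Pᵢˢᵃᵗ/93.1.
  K_A = 291.2/93.1 = 3.127820, K_B = 115.8/93.1 = 1.243824, K_C = 33.5/93.1 = 0.359828, K_D = 24.8/93.1 = 0.266380
Material balance + equilibrium reduce to Σ zᵢ(Kᵢ−1)/(1+β(Kᵢ−1)) = 0.
Feasibility: ΣzᵢKᵢ = 1.2682, Σzᵢ/Kᵢ = 1.7664 — both > 1, two phases present.
Iterate (Newton) starting at β = 0.42:
  β = 0.4200: g = -0.07713, g' = -0.6992 → β = 0.3097
  β = 0.3097: g = -0.00024, g' = -0.7044 → β = 0.3093
Converged at β = 0.3093.

β = 0.3093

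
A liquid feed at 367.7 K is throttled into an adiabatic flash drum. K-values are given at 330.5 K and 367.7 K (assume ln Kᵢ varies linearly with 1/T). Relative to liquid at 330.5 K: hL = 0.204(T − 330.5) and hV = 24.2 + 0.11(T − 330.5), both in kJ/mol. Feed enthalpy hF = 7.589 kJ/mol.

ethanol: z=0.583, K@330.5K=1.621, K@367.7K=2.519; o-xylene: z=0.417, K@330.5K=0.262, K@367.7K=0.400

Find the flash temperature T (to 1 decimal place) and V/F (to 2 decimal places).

Adiabatic flash: solve Rachford–Rice at each trial T, then check hF = ψ·hV(T) + (1−ψ)·hL(T).
  T = 330.5 K: K = (1.621, 0.262), RR gives ψ = 0.118, H_out = 2.867 kJ/mol
  T = 367.7 K: K = (2.519, 0.400), RR gives ψ = 0.697, H_out = 22.022 kJ/mol
  T = 349.1 K: K = (2.045, 0.327), RR gives ψ = 0.468, H_out = 14.292 kJ/mol
  T = 339.8 K: K = (1.826, 0.294), RR gives ψ = 0.321, H_out = 9.382 kJ/mol
  T = 335.1 K: K = (1.721, 0.277), RR gives ψ = 0.228, H_out = 6.369 kJ/mol
  T = 337.5 K: K = (1.774, 0.286), RR gives ψ = 0.278, H_out = 7.965 kJ/mol
Linear interpolation between T = 335.1 (H_out = 6.369) and T = 337.5 (H_out = 7.965) on hF = 7.589 gives T ≈ 336.9 K, at which ψ = 0.27.

T = 336.9 K, V/F = 0.27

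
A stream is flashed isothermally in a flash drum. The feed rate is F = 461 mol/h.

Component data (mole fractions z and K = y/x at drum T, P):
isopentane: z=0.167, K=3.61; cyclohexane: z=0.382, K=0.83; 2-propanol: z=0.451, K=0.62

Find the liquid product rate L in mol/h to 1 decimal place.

Rachford–Rice: g(β) = Σ zᵢ(Kᵢ−1)/(1+β(Kᵢ−1)) = 0.
Check two-phase: ΣzᵢKᵢ = 1.200 > 1 and Σzᵢ/Kᵢ = 1.234 > 1, so g(0) = 0.200 > 0 and g(1) = -0.234 < 0.
Newton iteration, β⁰ = 0.54:
  β = 0.540: g = -0.1062, g' = -0.312 → β = 0.200
  β = 0.200: g = 0.0337, g' = -0.579 → β = 0.258
  β = 0.258: g = 0.0025, g' = -0.498 → β = 0.263
Converged at β = 0.263.
Then V = β·F = 0.2631·461 = 121.3 mol/h and L = F − V = 339.7 mol/h.

L = 339.7 mol/h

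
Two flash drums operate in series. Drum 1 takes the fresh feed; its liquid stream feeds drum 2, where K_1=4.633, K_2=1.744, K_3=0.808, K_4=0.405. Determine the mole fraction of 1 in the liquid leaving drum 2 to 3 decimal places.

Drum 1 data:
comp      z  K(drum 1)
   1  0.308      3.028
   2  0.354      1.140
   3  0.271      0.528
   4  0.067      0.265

Drum 1:
Newton iteration, ψ₁⁰ = 0.5:
  ψ₁ = 0.500: g = 0.1112, g' = -0.512 → ψ₁ = 0.717
  ψ₁ = 0.717: g = 0.0021, g' = -0.516 → ψ₁ = 0.721
Converged at ψ₁ = 0.721.
Drum-1 compositions:
  1: x = 0.125, y = 0.379
  2: x = 0.322, y = 0.367
  3: x = 0.411, y = 0.217
  4: x = 0.143, y = 0.038
Drum-2 feed = drum-1 liquid: z₂ = (0.1251, 0.3215, 0.4108, 0.1426).
Drum 2:
Let ψ₂ = V/F and solve Σ zᵢ(Kᵢ−1)/(1+ψ₂(Kᵢ−1)) = 0.
g(0) = ΣzᵢKᵢ − 1 = 0.530 and g(1) = 1 − Σzᵢ/Kᵢ = -0.072, so a root lies in (0, 1).
Iterate (Newton) starting at ψ₂ = 0.5:
  ψ₂ = 0.500: g = 0.1277, g' = -0.423 → ψ₂ = 0.802
  ψ₂ = 0.802: g = 0.0106, g' = -0.383 → ψ₂ = 0.829
Converged at ψ₂ = 0.829.
  1: x = 0.031, y = 0.144
  2: x = 0.199, y = 0.347
  3: x = 0.489, y = 0.395
  4: x = 0.281, y = 0.114

x_1 (drum 2) = 0.031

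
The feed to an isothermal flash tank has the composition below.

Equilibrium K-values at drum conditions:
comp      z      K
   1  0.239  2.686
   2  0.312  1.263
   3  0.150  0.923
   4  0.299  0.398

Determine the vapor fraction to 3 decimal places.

ψ = 0.549

Rachford–Rice: g(ψ) = Σ zᵢ(Kᵢ−1)/(1+ψ(Kᵢ−1)) = 0.
Check two-phase: ΣzᵢKᵢ = 1.293 > 1 and Σzᵢ/Kᵢ = 1.250 > 1, so g(0) = 0.293 > 0 and g(1) = -0.250 < 0.
Newton–Raphson from ψ = 0.54:
  ψ = 0.540: g = 0.0040, g' = -0.442 → ψ = 0.549
Converged at ψ = 0.549.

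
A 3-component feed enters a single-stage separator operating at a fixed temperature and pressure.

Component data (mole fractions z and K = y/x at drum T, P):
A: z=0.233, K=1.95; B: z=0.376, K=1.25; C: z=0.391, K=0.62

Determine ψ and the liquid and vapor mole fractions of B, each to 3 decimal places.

Iterate (Newton) starting at ψ = 0.5:
  ψ = 0.500: g = 0.0502, g' = -0.201 → ψ = 0.749
  ψ = 0.749: g = 0.0007, g' = -0.199 → ψ = 0.753
Converged at ψ = 0.753.
Compositions from xᵢ = zᵢ/(1+ψ(Kᵢ−1)), yᵢ = Kᵢxᵢ:
  A: x = 0.136, y = 0.265
  B: x = 0.316, y = 0.396
  C: x = 0.548, y = 0.340

ψ = 0.753, x_B = 0.316, y_B = 0.396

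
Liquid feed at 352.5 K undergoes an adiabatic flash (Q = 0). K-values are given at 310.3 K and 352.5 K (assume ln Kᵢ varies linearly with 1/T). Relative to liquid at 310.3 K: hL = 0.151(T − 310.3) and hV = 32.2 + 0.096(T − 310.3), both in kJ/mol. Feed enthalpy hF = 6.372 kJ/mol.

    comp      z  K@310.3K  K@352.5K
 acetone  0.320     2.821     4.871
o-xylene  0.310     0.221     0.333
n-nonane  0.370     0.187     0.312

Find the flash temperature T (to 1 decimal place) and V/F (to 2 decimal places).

Adiabatic flash: solve Rachford–Rice at each trial T, then check hF = ψ·hV(T) + (1−ψ)·hL(T).
  T = 310.3 K: K = (2.821, 0.221, 0.187), RR gives ψ = 0.028, H_out = 0.896 kJ/mol
  T = 352.5 K: K = (4.871, 0.333, 0.312), RR gives ψ = 0.296, H_out = 15.216 kJ/mol
  T = 331.4 K: K = (3.772, 0.275, 0.246), RR gives ψ = 0.186, H_out = 8.973 kJ/mol
  T = 320.9 K: K = (3.280, 0.247, 0.215), RR gives ψ = 0.117, H_out = 5.309 kJ/mol
  T = 326.1 K: K = (3.519, 0.261, 0.230), RR gives ψ = 0.153, H_out = 7.191 kJ/mol
  T = 323.5 K: K = (3.398, 0.254, 0.223), RR gives ψ = 0.136, H_out = 6.269 kJ/mol
  T = 324.8 K: K = (3.458, 0.258, 0.226), RR gives ψ = 0.145, H_out = 6.734 kJ/mol
Linear interpolation between T = 323.5 (H_out = 6.269) and T = 324.8 (H_out = 6.734) on hF = 6.372 gives T ≈ 323.8 K, at which ψ = 0.14.

T = 323.8 K, V/F = 0.14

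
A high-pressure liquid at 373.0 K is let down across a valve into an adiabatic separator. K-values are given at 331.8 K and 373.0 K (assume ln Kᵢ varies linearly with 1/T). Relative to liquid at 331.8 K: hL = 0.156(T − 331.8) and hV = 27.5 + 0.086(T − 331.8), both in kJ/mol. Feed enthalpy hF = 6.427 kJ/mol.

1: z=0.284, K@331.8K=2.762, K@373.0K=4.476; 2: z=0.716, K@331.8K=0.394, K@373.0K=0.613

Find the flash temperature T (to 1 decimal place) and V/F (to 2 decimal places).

Adiabatic flash: solve Rachford–Rice at each trial T, then check hF = ψ·hV(T) + (1−ψ)·hL(T).
  T = 331.8 K: K = (2.762, 0.394), RR gives ψ = 0.062, H_out = 1.713 kJ/mol
  T = 373.0 K: K = (4.476, 0.613), RR gives ψ = 0.528, H_out = 19.421 kJ/mol
  T = 352.4 K: K = (3.566, 0.498), RR gives ψ = 0.287, H_out = 10.680 kJ/mol
  T = 342.1 K: K = (3.150, 0.444), RR gives ψ = 0.178, H_out = 6.380 kJ/mol
  T = 347.2 K: K = (3.353, 0.471), RR gives ψ = 0.232, H_out = 8.534 kJ/mol
  T = 344.6 K: K = (3.249, 0.457), RR gives ψ = 0.205, H_out = 7.445 kJ/mol
  T = 343.4 K: K = (3.201, 0.451), RR gives ψ = 0.192, H_out = 6.936 kJ/mol
Linear interpolation between T = 342.1 (H_out = 6.380) and T = 343.4 (H_out = 6.936) on hF = 6.427 gives T ≈ 342.2 K, at which ψ = 0.18.

T = 342.2 K, V/F = 0.18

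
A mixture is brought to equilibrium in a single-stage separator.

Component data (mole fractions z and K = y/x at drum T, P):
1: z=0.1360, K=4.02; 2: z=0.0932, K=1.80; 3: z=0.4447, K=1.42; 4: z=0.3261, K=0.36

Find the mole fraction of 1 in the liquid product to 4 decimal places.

Newton iteration, β⁰ = 0.62:
  β = 0.6200: g = -0.00498, g' = -0.5935 → β = 0.6116
Converged at β = 0.6116.
Compositions from xᵢ = zᵢ/(1+β(Kᵢ−1)), yᵢ = Kᵢxᵢ:
  1: x = 0.0478, y = 0.1920
  2: x = 0.0626, y = 0.1126
  3: x = 0.3538, y = 0.5024
  4: x = 0.5358, y = 0.1929

x_1 = 0.0478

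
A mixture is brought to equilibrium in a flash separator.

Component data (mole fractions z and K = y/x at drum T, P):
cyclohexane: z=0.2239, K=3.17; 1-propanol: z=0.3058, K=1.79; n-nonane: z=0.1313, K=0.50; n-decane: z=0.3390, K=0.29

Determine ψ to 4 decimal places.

Material balance + equilibrium reduce to Σ zᵢ(Kᵢ−1)/(1+ψ(Kᵢ−1)) = 0.
g(0) = ΣzᵢKᵢ − 1 = 0.4211 and g(1) = 1 − Σzᵢ/Kᵢ = -0.6730, so a root lies in (0, 1).
Newton iteration, ψ⁰ = 0.5:
  ψ = 0.5000: g = -0.05449, g' = -0.8097 → ψ = 0.4327
  ψ = 0.4327: g = -0.00058, g' = -0.7959 → ψ = 0.4320
Converged at ψ = 0.4320.

ψ = 0.4320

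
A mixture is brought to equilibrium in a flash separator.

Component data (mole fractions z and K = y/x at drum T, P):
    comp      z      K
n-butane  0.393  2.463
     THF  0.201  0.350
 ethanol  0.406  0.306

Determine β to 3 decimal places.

β = 0.163

Let β = V/F and solve Σ zᵢ(Kᵢ−1)/(1+β(Kᵢ−1)) = 0.
Check two-phase: ΣzᵢKᵢ = 1.163 > 1 and Σzᵢ/Kᵢ = 2.061 > 1, so g(0) = 0.163 > 0 and g(1) = -1.061 < 0.
Newton iteration, β⁰ = 0.5:
  β = 0.500: g = -0.2930, g' = -0.926 → β = 0.183
  β = 0.183: g = -0.0179, g' = -0.889 → β = 0.163
Converged at β = 0.163.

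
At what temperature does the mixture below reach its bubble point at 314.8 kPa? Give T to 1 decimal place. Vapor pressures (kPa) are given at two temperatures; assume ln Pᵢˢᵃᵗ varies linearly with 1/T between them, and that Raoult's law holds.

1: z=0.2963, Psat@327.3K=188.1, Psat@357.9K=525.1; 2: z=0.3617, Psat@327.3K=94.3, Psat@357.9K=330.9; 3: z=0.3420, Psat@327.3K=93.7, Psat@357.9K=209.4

T = 354.9 K

Bubble-point temperature: ΣzᵢPᵢˢᵃᵗ(T) = P. Interpolate ln Pᵢˢᵃᵗ = aᵢ + bᵢ/T.
  T = 327.3 K: ΣzᵢPᵢˢᵃᵗ = 121.89 kPa
  T = 357.9 K: ΣzᵢPᵢˢᵃᵗ = 346.89 kPa
  T = 342.6 K: ΣzᵢPᵢˢᵃᵗ = 209.76 kPa
  T = 350.2 K: ΣzᵢPᵢˢᵃᵗ = 270.58 kPa
  T = 354.0 K: ΣzᵢPᵢˢᵃᵗ = 306.23 kPa
  T = 355.9 K: ΣzᵢPᵢˢᵃᵗ = 325.50 kPa
  T = 354.9 K: ΣzᵢPᵢˢᵃᵗ = 315.23 kPa
Interpolating between 354.0 K and 354.9 K gives T ≈ 354.9 K.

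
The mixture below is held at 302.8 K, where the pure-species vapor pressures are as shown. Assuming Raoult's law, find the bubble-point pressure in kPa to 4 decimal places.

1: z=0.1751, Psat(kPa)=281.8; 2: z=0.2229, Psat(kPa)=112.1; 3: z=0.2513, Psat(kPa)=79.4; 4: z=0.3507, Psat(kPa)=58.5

At the bubble point ψ → 0, so ΣzᵢKᵢ = 1 with Kᵢ = Pᵢˢᵃᵗ/P ⇒ P = ΣzᵢPᵢˢᵃᵗ.
P = 0.1751·281.8 + 0.2229·112.1 + 0.2513·79.4 + 0.3507·58.5 = 114.7994 kPa

Pbub = 114.7994 kPa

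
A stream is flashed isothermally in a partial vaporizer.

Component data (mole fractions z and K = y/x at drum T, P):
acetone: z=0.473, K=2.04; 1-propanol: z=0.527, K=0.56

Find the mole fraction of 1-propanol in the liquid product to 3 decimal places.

x_1-propanol = 0.703

Material balance + equilibrium reduce to Σ zᵢ(Kᵢ−1)/(1+β(Kᵢ−1)) = 0.
g(0) = ΣzᵢKᵢ − 1 = 0.260 and g(1) = 1 − Σzᵢ/Kᵢ = -0.173, so a root lies in (0, 1).
Binary case is linear: z₁(K₁−1)(1+β(K₂−1)) + z₂(K₂−1)(1+β(K₁−1)) = 0
⇒ β = [z₁(K₁−1)+z₂(K₂−1)] / [−(K₁−1)(K₂−1)] = 0.2600/0.4576 = 0.568
Compositions from xᵢ = zᵢ/(1+β(Kᵢ−1)), yᵢ = Kᵢxᵢ:
  acetone: x = 0.297, y = 0.606
  1-propanol: x = 0.703, y = 0.394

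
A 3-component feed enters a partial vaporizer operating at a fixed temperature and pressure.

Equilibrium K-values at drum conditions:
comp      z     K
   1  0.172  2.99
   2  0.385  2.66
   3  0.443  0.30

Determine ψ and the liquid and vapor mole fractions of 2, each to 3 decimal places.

ψ = 0.543, x_2 = 0.202, y_2 = 0.538

Rachford–Rice: g(ψ) = Σ zᵢ(Kᵢ−1)/(1+ψ(Kᵢ−1)) = 0.
g(0) = ΣzᵢKᵢ − 1 = 0.671 and g(1) = 1 − Σzᵢ/Kᵢ = -0.679, so a root lies in (0, 1).
Newton iteration, ψ⁰ = 0.35:
  ψ = 0.350: g = 0.1953, g' = -1.042 → ψ = 0.537
  ψ = 0.537: g = 0.0061, g' = -1.013 → ψ = 0.543
Converged at ψ = 0.543.
Compositions from xᵢ = zᵢ/(1+ψ(Kᵢ−1)), yᵢ = Kᵢxᵢ:
  1: x = 0.083, y = 0.247
  2: x = 0.202, y = 0.538
  3: x = 0.715, y = 0.214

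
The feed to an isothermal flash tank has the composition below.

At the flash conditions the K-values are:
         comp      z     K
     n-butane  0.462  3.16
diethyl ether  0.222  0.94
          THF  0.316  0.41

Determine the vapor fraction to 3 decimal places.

Let ψ = V/F and solve Σ zᵢ(Kᵢ−1)/(1+ψ(Kᵢ−1)) = 0.
Feasibility: ΣzᵢKᵢ = 1.798, Σzᵢ/Kᵢ = 1.153 — both > 1, two phases present.
Newton–Raphson from ψ = 0.5:
  ψ = 0.500: g = 0.2016, g' = -0.720 → ψ = 0.780
  ψ = 0.780: g = 0.0124, g' = -0.677 → ψ = 0.798
Converged at ψ = 0.798.

ψ = 0.798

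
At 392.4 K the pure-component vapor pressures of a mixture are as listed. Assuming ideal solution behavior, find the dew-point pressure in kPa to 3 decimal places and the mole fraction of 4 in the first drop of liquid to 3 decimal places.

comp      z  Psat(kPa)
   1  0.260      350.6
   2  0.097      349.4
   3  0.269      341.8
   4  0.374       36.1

Pdew = 82.194 kPa, x_4 = 0.852

At the dew point ψ → 1, so Σzᵢ/Kᵢ = 1 with Kᵢ = Pᵢˢᵃᵗ/P ⇒ 1/P = Σzᵢ/Pᵢˢᵃᵗ.
1/P = 0.260/350.6 + 0.097/349.4 + 0.269/341.8 + 0.374/36.1 = 0.012166 ⇒ P = 82.194 kPa
xᵢ = zᵢP/Pᵢˢᵃᵗ ⇒ x_4 = 0.374·82.194/36.1 = 0.852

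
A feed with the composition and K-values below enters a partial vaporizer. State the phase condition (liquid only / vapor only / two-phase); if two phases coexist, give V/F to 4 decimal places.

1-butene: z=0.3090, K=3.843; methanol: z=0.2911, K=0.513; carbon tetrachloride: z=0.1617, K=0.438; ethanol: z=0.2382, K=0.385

two-phase, V/F = 0.3189

ΣzᵢKᵢ = 1.4994; Σzᵢ/Kᵢ = 1.6357.
Both exceed 1, so a two-phase solution exists.
Material balance + equilibrium reduce to Σ zᵢ(Kᵢ−1)/(1+ψ(Kᵢ−1)) = 0.
Newton–Raphson from ψ = 0.5:
  ψ = 0.5000: g = -0.16254, g' = -0.8332 → ψ = 0.3049
  ψ = 0.3049: g = 0.01410, g' = -1.0227 → ψ = 0.3187
  ψ = 0.3187: g = 0.00016, g' = -0.9993 → ψ = 0.3189
Converged at ψ = 0.3189.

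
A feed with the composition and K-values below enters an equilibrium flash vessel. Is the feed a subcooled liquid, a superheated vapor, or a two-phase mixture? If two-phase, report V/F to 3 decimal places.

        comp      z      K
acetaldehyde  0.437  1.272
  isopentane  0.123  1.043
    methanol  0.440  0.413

ΣzᵢKᵢ = 0.866; Σzᵢ/Kᵢ = 1.527.
Since ΣzᵢKᵢ < 1 the mixture is below its bubble point — single liquid phase.

subcooled liquid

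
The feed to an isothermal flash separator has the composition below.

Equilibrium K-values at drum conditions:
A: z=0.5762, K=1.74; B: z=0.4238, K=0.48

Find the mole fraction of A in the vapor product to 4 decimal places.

Material balance + equilibrium reduce to Σ zᵢ(Kᵢ−1)/(1+ψ(Kᵢ−1)) = 0.
Feasibility: ΣzᵢKᵢ = 1.2060, Σzᵢ/Kᵢ = 1.2141 — both > 1, two phases present.
Binary case is linear: z₁(K₁−1)(1+ψ(K₂−1)) + z₂(K₂−1)(1+ψ(K₁−1)) = 0
⇒ ψ = [z₁(K₁−1)+z₂(K₂−1)] / [−(K₁−1)(K₂−1)] = 0.20601/0.38480 = 0.5354
Compositions from xᵢ = zᵢ/(1+ψ(Kᵢ−1)), yᵢ = Kᵢxᵢ:
  A: x = 0.4127, y = 0.7181
  B: x = 0.5873, y = 0.2819

y_A = 0.7181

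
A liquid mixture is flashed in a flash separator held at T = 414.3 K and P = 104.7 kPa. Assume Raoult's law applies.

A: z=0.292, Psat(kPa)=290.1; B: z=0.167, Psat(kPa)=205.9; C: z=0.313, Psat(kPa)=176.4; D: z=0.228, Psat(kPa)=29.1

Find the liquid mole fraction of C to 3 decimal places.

x_C = 0.197

Raoult's law: Kᵢ = Pᵢˢᵃᵗ/P = Pᵢˢᵃᵗ/104.7.
  K_A = 290.1/104.7 = 2.77077, K_B = 205.9/104.7 = 1.96657, K_C = 176.4/104.7 = 1.68481, K_D = 29.1/104.7 = 0.27794
Iterate (Newton) starting at V/F = 0.7:
  V/F = 0.700: g = 0.1392, g' = -0.791 → V/F = 0.876
  V/F = 0.876: g = -0.0238, g' = -1.124 → V/F = 0.855
  V/F = 0.855: g = -0.0007, g' = -1.061 → V/F = 0.854
Converged at V/F = 0.854.
Compositions from xᵢ = zᵢ/(1+V/F(Kᵢ−1)), yᵢ = Kᵢxᵢ:
  A: x = 0.116, y = 0.322
  B: x = 0.091, y = 0.180
  C: x = 0.197, y = 0.333
  D: x = 0.595, y = 0.165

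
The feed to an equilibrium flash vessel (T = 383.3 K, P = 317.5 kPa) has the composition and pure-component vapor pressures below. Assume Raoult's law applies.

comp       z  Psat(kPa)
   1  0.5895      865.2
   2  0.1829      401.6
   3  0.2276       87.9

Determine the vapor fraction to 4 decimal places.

Raoult's law: Kᵢ = Pᵢˢᵃᵗ/P = Pᵢˢᵃᵗ/317.5.
  K_1 = 865.2/317.5 = 2.725039, K_2 = 401.6/317.5 = 1.264882, K_3 = 87.9/317.5 = 0.276850
Newton–Raphson from ψ = 0.5:
  ψ = 0.5000: g = 0.33096, g' = -0.8077 → ψ = 0.9098
  ψ = 0.9098: g = -0.04628, g' = -1.2910 → ψ = 0.8739
  ψ = 0.8739: g = -0.00233, g' = -1.1662 → ψ = 0.8719
Converged at ψ = 0.8719.

ψ = 0.8719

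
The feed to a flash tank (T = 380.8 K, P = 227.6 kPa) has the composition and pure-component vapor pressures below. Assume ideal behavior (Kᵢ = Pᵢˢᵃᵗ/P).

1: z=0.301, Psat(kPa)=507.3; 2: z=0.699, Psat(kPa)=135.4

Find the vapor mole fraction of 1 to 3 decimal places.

Raoult's law: Kᵢ = Pᵢˢᵃᵗ/P = Pᵢˢᵃᵗ/227.6.
  K_1 = 507.3/227.6 = 2.22891, K_2 = 135.4/227.6 = 0.59490
Let ψ = V/F and solve Σ zᵢ(Kᵢ−1)/(1+ψ(Kᵢ−1)) = 0.
Feasibility: ΣzᵢKᵢ = 1.087, Σzᵢ/Kᵢ = 1.310 — both > 1, two phases present.
Newton iteration, ψ⁰ = 0.54:
  ψ = 0.540: g = -0.1401, g' = -0.352 → ψ = 0.142
  ψ = 0.142: g = 0.0144, g' = -0.459 → ψ = 0.174
Converged at ψ = 0.174.
Compositions from xᵢ = zᵢ/(1+ψ(Kᵢ−1)), yᵢ = Kᵢxᵢ:
  1: x = 0.248, y = 0.553
  2: x = 0.752, y = 0.447

y_1 = 0.553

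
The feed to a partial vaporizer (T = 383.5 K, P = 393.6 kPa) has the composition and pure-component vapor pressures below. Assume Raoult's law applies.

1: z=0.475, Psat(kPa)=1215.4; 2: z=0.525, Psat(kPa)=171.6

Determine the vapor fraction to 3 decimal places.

Raoult's law: Kᵢ = Pᵢˢᵃᵗ/P = Pᵢˢᵃᵗ/393.6.
  K_1 = 1215.4/393.6 = 3.08791, K_2 = 171.6/393.6 = 0.43598
Material balance + equilibrium reduce to Σ zᵢ(Kᵢ−1)/(1+ψ(Kᵢ−1)) = 0.
g(0) = ΣzᵢKᵢ − 1 = 0.696 and g(1) = 1 − Σzᵢ/Kᵢ = -0.358, so a root lies in (0, 1).
Newton–Raphson from ψ = 0.49:
  ψ = 0.490: g = 0.0810, g' = -0.825 → ψ = 0.588
  ψ = 0.588: g = 0.0020, g' = -0.791 → ψ = 0.591
Converged at ψ = 0.591.

ψ = 0.591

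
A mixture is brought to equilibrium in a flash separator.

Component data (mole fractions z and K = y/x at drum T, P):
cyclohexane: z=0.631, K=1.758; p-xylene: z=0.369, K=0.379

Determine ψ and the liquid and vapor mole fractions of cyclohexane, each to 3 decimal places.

ψ = 0.529, x_cyclohexane = 0.450, y_cyclohexane = 0.792

Material balance + equilibrium reduce to Σ zᵢ(Kᵢ−1)/(1+ψ(Kᵢ−1)) = 0.
Check two-phase: ΣzᵢKᵢ = 1.249 > 1 and Σzᵢ/Kᵢ = 1.333 > 1, so g(0) = 0.249 > 0 and g(1) = -0.333 < 0.
Binary case is linear: z₁(K₁−1)(1+ψ(K₂−1)) + z₂(K₂−1)(1+ψ(K₁−1)) = 0
⇒ ψ = [z₁(K₁−1)+z₂(K₂−1)] / [−(K₁−1)(K₂−1)] = 0.2491/0.4707 = 0.529
Compositions from xᵢ = zᵢ/(1+ψ(Kᵢ−1)), yᵢ = Kᵢxᵢ:
  cyclohexane: x = 0.450, y = 0.792
  p-xylene: x = 0.550, y = 0.208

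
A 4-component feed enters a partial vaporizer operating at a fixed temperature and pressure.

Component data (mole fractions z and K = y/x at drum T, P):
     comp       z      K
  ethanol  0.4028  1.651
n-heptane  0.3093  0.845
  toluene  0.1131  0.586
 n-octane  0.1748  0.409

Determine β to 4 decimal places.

Newton iteration, β⁰ = 0.63:
  β = 0.6300: g = -0.09511, g' = -0.2854 → β = 0.2968
  β = 0.2968: g = -0.00916, g' = -0.2431 → β = 0.2591
Converged at β = 0.2591.

β = 0.2591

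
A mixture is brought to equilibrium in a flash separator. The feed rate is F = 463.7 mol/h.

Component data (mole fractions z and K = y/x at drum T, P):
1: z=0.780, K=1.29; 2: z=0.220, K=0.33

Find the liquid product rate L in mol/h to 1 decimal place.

Material balance + equilibrium reduce to Σ zᵢ(Kᵢ−1)/(1+β(Kᵢ−1)) = 0.
Check two-phase: ΣzᵢKᵢ = 1.079 > 1 and Σzᵢ/Kᵢ = 1.271 > 1, so g(0) = 0.079 > 0 and g(1) = -0.271 < 0.
Iterate (Newton) starting at β = 0.44:
  β = 0.440: g = -0.0084, g' = -0.250 → β = 0.406
Converged at β = 0.406.
Then V = β·F = 0.4056·463.7 = 188.1 mol/h and L = F − V = 275.6 mol/h.

L = 275.6 mol/h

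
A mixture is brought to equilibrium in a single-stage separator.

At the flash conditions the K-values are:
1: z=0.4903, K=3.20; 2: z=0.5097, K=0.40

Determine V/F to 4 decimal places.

Rachford–Rice: g(V/F) = Σ zᵢ(Kᵢ−1)/(1+V/F(Kᵢ−1)) = 0.
Feasibility: ΣzᵢKᵢ = 1.7728, Σzᵢ/Kᵢ = 1.4275 — both > 1, two phases present.
Binary case is linear: z₁(K₁−1)(1+V/F(K₂−1)) + z₂(K₂−1)(1+V/F(K₁−1)) = 0
⇒ V/F = [z₁(K₁−1)+z₂(K₂−1)] / [−(K₁−1)(K₂−1)] = 0.77284/1.32000 = 0.5855

V/F = 0.5855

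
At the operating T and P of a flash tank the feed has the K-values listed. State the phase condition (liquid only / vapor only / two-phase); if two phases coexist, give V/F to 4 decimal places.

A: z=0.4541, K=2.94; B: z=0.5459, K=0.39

ΣzᵢKᵢ = 1.5480; Σzᵢ/Kᵢ = 1.5542.
Both exceed 1, so a two-phase solution exists.
Material balance + equilibrium reduce to Σ zᵢ(Kᵢ−1)/(1+ψ(Kᵢ−1)) = 0.
Binary case is linear: z₁(K₁−1)(1+ψ(K₂−1)) + z₂(K₂−1)(1+ψ(K₁−1)) = 0
⇒ ψ = [z₁(K₁−1)+z₂(K₂−1)] / [−(K₁−1)(K₂−1)] = 0.54795/1.18340 = 0.4630

two-phase, V/F = 0.4630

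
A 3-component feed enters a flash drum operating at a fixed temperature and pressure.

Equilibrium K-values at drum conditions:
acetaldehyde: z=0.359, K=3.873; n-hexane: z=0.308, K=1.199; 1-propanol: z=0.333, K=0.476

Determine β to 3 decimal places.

Material balance + equilibrium reduce to Σ zᵢ(Kᵢ−1)/(1+β(Kᵢ−1)) = 0.
Feasibility: ΣzᵢKᵢ = 1.918, Σzᵢ/Kᵢ = 1.049 — both > 1, two phases present.
Newton iteration, β⁰ = 0.5:
  β = 0.500: g = 0.2426, g' = -0.677 → β = 0.858
  β = 0.858: g = 0.0328, g' = -0.558 → β = 0.917
Converged at β = 0.917.

β = 0.917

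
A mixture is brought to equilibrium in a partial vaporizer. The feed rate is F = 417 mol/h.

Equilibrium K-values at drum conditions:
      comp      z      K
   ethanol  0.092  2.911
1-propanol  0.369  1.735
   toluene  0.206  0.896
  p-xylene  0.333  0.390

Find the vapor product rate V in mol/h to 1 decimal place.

Let β = V/F and solve Σ zᵢ(Kᵢ−1)/(1+β(Kᵢ−1)) = 0.
g(0) = ΣzᵢKᵢ − 1 = 0.222 and g(1) = 1 − Σzᵢ/Kᵢ = -0.328, so a root lies in (0, 1).
Newton–Raphson from β = 0.5:
  β = 0.500: g = -0.0266, g' = -0.453 → β = 0.441
Converged at β = 0.441.
Then V = β·F = 0.4408·417 = 183.8 mol/h and L = F − V = 233.2 mol/h.

V = 183.8 mol/h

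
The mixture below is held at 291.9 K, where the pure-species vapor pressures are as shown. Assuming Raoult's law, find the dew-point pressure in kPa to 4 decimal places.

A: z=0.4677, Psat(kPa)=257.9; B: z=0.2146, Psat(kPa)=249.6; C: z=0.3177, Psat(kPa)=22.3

At the dew point ψ → 1, so Σzᵢ/Kᵢ = 1 with Kᵢ = Pᵢˢᵃᵗ/P ⇒ 1/P = Σzᵢ/Pᵢˢᵃᵗ.
1/P = 0.4677/257.9 + 0.2146/249.6 + 0.3177/22.3 = 0.0169199 ⇒ P = 59.1020 kPa

Pdew = 59.1020 kPa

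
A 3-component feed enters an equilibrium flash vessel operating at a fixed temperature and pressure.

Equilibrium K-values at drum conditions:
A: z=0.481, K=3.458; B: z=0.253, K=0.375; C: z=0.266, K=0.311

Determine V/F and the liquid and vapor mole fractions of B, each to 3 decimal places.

V/F = 0.519, x_B = 0.375, y_B = 0.140

Rachford–Rice: g(V/F) = Σ zᵢ(Kᵢ−1)/(1+V/F(Kᵢ−1)) = 0.
Feasibility: ΣzᵢKᵢ = 1.841, Σzᵢ/Kᵢ = 1.669 — both > 1, two phases present.
Newton iteration, V/F⁰ = 0.5:
  V/F = 0.500: g = 0.0208, g' = -1.088 → V/F = 0.519
Converged at V/F = 0.519.
Compositions from xᵢ = zᵢ/(1+V/F(Kᵢ−1)), yᵢ = Kᵢxᵢ:
  A: x = 0.211, y = 0.731
  B: x = 0.375, y = 0.140
  C: x = 0.414, y = 0.129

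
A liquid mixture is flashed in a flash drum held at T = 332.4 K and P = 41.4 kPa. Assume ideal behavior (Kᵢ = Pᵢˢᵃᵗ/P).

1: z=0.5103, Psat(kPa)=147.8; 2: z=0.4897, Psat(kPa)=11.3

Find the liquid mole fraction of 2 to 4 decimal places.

x_2 = 0.7795

Raoult's law: Kᵢ = Pᵢˢᵃᵗ/P = Pᵢˢᵃᵗ/41.4.
  K_1 = 147.8/41.4 = 3.570048, K_2 = 11.3/41.4 = 0.272947
Material balance + equilibrium reduce to Σ zᵢ(Kᵢ−1)/(1+ψ(Kᵢ−1)) = 0.
Feasibility: ΣzᵢKᵢ = 1.9555, Σzᵢ/Kᵢ = 1.9371 — both > 1, two phases present.
Binary case is linear: z₁(K₁−1)(1+ψ(K₂−1)) + z₂(K₂−1)(1+ψ(K₁−1)) = 0
⇒ ψ = [z₁(K₁−1)+z₂(K₂−1)] / [−(K₁−1)(K₂−1)] = 0.95546/1.86856 = 0.5113
Compositions from xᵢ = zᵢ/(1+ψ(Kᵢ−1)), yᵢ = Kᵢxᵢ:
  1: x = 0.2205, y = 0.7872
  2: x = 0.7795, y = 0.2128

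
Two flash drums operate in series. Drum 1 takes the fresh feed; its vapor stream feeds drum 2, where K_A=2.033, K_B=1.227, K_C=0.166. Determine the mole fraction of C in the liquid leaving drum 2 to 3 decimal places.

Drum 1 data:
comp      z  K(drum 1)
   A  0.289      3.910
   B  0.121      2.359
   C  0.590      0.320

x_C (drum 2) = 0.480

Drum 1:
Material balance + equilibrium reduce to Σ zᵢ(Kᵢ−1)/(1+ψ₁(Kᵢ−1)) = 0.
Check two-phase: ΣzᵢKᵢ = 1.604 > 1 and Σzᵢ/Kᵢ = 1.969 > 1, so g(0) = 0.604 > 0 and g(1) = -0.969 < 0.
Newton–Raphson from ψ₁ = 0.5:
  ψ₁ = 0.500: g = -0.1674, g' = -1.112 → ψ₁ = 0.349
  ψ₁ = 0.349: g = 0.0023, g' = -1.174 → ψ₁ = 0.351
Converged at ψ₁ = 0.351.
Drum-1 compositions:
  A: x = 0.143, y = 0.559
  B: x = 0.082, y = 0.193
  C: x = 0.775, y = 0.248
Drum-2 feed = drum-1 vapor: z₂ = (0.5587, 0.1932, 0.2481).
Drum 2:
Newton iteration, ψ₂⁰ = 0.37:
  ψ₂ = 0.370: g = 0.1588, g' = -0.681 → ψ₂ = 0.603
  ψ₂ = 0.603: g = -0.0220, g' = -0.932 → ψ₂ = 0.579
Converged at ψ₂ = 0.579.
  A: x = 0.350, y = 0.711
  B: x = 0.171, y = 0.210
  C: x = 0.480, y = 0.080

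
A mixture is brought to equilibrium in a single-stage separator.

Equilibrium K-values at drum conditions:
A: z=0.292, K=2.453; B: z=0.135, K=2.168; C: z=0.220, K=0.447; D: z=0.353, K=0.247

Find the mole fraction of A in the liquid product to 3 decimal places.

x_A = 0.224

Rachford–Rice: g(ψ) = Σ zᵢ(Kᵢ−1)/(1+ψ(Kᵢ−1)) = 0.
Check two-phase: ΣzᵢKᵢ = 1.194 > 1 and Σzᵢ/Kᵢ = 2.103 > 1, so g(0) = 0.194 > 0 and g(1) = -1.103 < 0.
Newton–Raphson from ψ = 0.42:
  ψ = 0.420: g = -0.1780, g' = -0.863 → ψ = 0.214
  ψ = 0.214: g = -0.0049, g' = -0.848 → ψ = 0.208
Converged at ψ = 0.208.
Compositions from xᵢ = zᵢ/(1+ψ(Kᵢ−1)), yᵢ = Kᵢxᵢ:
  A: x = 0.224, y = 0.550
  B: x = 0.109, y = 0.235
  C: x = 0.249, y = 0.111
  D: x = 0.419, y = 0.103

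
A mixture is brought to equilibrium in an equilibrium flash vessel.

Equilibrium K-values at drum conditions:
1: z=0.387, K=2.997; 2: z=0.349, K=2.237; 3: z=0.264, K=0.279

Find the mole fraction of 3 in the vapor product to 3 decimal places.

Material balance + equilibrium reduce to Σ zᵢ(Kᵢ−1)/(1+β(Kᵢ−1)) = 0.
Check two-phase: ΣzᵢKᵢ = 2.014 > 1 and Σzᵢ/Kᵢ = 1.231 > 1, so g(0) = 1.014 > 0 and g(1) = -0.231 < 0.
Newton iteration, β⁰ = 0.5:
  β = 0.500: g = 0.3558, g' = -0.926 → β = 0.884
  β = 0.884: g = -0.0396, g' = -1.368 → β = 0.855
  β = 0.855: g = -0.0015, g' = -1.271 → β = 0.854
Converged at β = 0.854.
Compositions from xᵢ = zᵢ/(1+β(Kᵢ−1)), yᵢ = Kᵢxᵢ:
  1: x = 0.143, y = 0.429
  2: x = 0.170, y = 0.380
  3: x = 0.687, y = 0.192

y_3 = 0.192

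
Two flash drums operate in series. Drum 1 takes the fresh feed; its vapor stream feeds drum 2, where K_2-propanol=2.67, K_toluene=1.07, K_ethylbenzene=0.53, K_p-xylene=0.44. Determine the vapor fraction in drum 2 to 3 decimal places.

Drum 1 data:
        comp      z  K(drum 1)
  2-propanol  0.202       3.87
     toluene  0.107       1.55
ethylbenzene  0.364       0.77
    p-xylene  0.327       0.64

Drum 1:
Let ψ₁ = V/F and solve Σ zᵢ(Kᵢ−1)/(1+ψ₁(Kᵢ−1)) = 0.
Check two-phase: ΣzᵢKᵢ = 1.437 > 1 and Σzᵢ/Kᵢ = 1.105 > 1, so g(0) = 0.437 > 0 and g(1) = -0.105 < 0.
Newton iteration, ψ₁⁰ = 0.5:
  ψ₁ = 0.500: g = 0.0461, g' = -0.388 → ψ₁ = 0.619
  ψ₁ = 0.619: g = 0.0037, g' = -0.330 → ψ₁ = 0.630
Converged at ψ₁ = 0.630.
Drum-1 compositions:
  2-propanol: x = 0.072, y = 0.278
  toluene: x = 0.079, y = 0.123
  ethylbenzene: x = 0.426, y = 0.328
  p-xylene: x = 0.423, y = 0.271
Drum-2 feed = drum-1 vapor: z₂ = (0.2784, 0.1232, 0.3278, 0.2707).
Drum 2:
Let ψ₂ = V/F and solve Σ zᵢ(Kᵢ−1)/(1+ψ₂(Kᵢ−1)) = 0.
Check two-phase: ΣzᵢKᵢ = 1.168 > 1 and Σzᵢ/Kᵢ = 1.453 > 1, so g(0) = 0.168 > 0 and g(1) = -0.453 < 0.
Newton–Raphson from ψ₂ = 0.49:
  ψ₂ = 0.490: g = -0.1450, g' = -0.519 → ψ₂ = 0.210
  ψ₂ = 0.210: g = 0.0097, g' = -0.624 → ψ₂ = 0.226
Converged at ψ₂ = 0.226.
  2-propanol: x = 0.202, y = 0.540
  toluene: x = 0.121, y = 0.130
  ethylbenzene: x = 0.367, y = 0.194
  p-xylene: x = 0.310, y = 0.136

V/F (drum 2) = 0.226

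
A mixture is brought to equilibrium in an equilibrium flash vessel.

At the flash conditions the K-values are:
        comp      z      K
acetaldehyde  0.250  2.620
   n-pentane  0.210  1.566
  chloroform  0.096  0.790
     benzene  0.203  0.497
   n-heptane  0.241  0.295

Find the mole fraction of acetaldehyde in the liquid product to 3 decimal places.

x_acetaldehyde = 0.163

Material balance + equilibrium reduce to Σ zᵢ(Kᵢ−1)/(1+ψ(Kᵢ−1)) = 0.
Feasibility: ΣzᵢKᵢ = 1.232, Σzᵢ/Kᵢ = 1.576 — both > 1, two phases present.
Newton–Raphson from ψ = 0.5:
  ψ = 0.500: g = -0.1049, g' = -0.624 → ψ = 0.332
  ψ = 0.332: g = -0.0025, g' = -0.608 → ψ = 0.328
Converged at ψ = 0.328.
Compositions from xᵢ = zᵢ/(1+ψ(Kᵢ−1)), yᵢ = Kᵢxᵢ:
  acetaldehyde: x = 0.163, y = 0.428
  n-pentane: x = 0.177, y = 0.277
  chloroform: x = 0.103, y = 0.081
  benzene: x = 0.243, y = 0.121
  n-heptane: x = 0.313, y = 0.092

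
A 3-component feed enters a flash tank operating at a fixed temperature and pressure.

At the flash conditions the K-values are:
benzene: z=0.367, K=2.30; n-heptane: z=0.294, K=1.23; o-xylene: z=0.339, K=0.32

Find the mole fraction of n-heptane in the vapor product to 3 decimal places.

y_n-heptane = 0.324

Newton–Raphson from ψ = 0.5:
  ψ = 0.500: g = 0.0005, g' = -0.600 → ψ = 0.501
Converged at ψ = 0.501.
Compositions from xᵢ = zᵢ/(1+ψ(Kᵢ−1)), yᵢ = Kᵢxᵢ:
  benzene: x = 0.222, y = 0.511
  n-heptane: x = 0.264, y = 0.324
  o-xylene: x = 0.514, y = 0.165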